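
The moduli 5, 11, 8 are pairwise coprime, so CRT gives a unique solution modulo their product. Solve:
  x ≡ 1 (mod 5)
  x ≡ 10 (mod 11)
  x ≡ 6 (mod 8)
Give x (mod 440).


Moduli 5, 11, 8 are pairwise coprime; by CRT there is a unique solution modulo M = 5 · 11 · 8 = 440.
Solve pairwise, accumulating the modulus:
  Start with x ≡ 1 (mod 5).
  Combine with x ≡ 10 (mod 11): since gcd(5, 11) = 1, we get a unique residue mod 55.
    Write x = 1 + 5·t and substitute into x ≡ 10 (mod 11): 5·t ≡ 10 − 1 = 9 (mod 11).
    The inverse of 5 mod 11 is 9 (since 5·9 = 45 = 4·11 + 1), so t ≡ 9·9 = 81 ≡ 4 (mod 11).
    Then x = 1 + 5·4 = 21, valid modulo lcm(5, 11) = 55: x ≡ 21 (mod 55).
  Combine with x ≡ 6 (mod 8): since gcd(55, 8) = 1, we get a unique residue mod 440.
    Write x = 21 + 55·t and substitute into x ≡ 6 (mod 8): 55·t ≡ 6 − 21 = -15 (mod 8).
    Reduce coefficients mod 8: 7·t ≡ 1 (mod 8).
    The inverse of 7 mod 8 is 7 (since 7·7 = 49 = 6·8 + 1), so t ≡ 7·1 = 7 ≡ 7 (mod 8).
    Then x = 21 + 55·7 = 406, valid modulo lcm(55, 8) = 440: x ≡ 406 (mod 440).
Verify: 406 mod 5 = 1 ✓, 406 mod 11 = 10 ✓, 406 mod 8 = 6 ✓.

x ≡ 406 (mod 440).


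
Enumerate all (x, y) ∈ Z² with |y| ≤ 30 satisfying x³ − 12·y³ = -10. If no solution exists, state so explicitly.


The equation is x³ - 12y³ = -10. For fixed y, x³ = 12·y³ − 10, so a solution requires the RHS to be a perfect cube.
Strategy: iterate y from -30 to 30, compute RHS = 12·y³ − 10, and check whether it is a (positive or negative) perfect cube.
Check small values of y:
  y = 0: RHS = -10 is not a perfect cube.
  y = 1: RHS = 2 is not a perfect cube.
  y = -1: RHS = -22 is not a perfect cube.
  y = 2: RHS = 86 is not a perfect cube.
  y = -2: RHS = -106 is not a perfect cube.
  y = 3: RHS = 314 is not a perfect cube.
  y = -3: RHS = -334 is not a perfect cube.
Continuing the search up to |y| = 30 finds no solutions either.
No (x, y) in the scanned range satisfies the equation.

No integer solutions with |y| ≤ 30.


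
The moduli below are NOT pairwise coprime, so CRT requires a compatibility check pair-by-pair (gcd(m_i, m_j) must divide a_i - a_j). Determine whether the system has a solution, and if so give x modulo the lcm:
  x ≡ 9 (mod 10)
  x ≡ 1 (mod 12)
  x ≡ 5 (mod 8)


Moduli 10, 12, 8 are not pairwise coprime, so CRT works modulo lcm(m_i) when all pairwise compatibility conditions hold.
Pairwise compatibility: gcd(m_i, m_j) must divide a_i - a_j for every pair.
Merge one congruence at a time:
  Start: x ≡ 9 (mod 10).
  Combine with x ≡ 1 (mod 12): gcd(10, 12) = 2; 1 - 9 = -8, which IS divisible by 2, so compatible.
    Write x = 9 + 10·t and substitute into x ≡ 1 (mod 12): 10·t ≡ 1 − 9 = -8 (mod 12).
    Divide the congruence (and modulus) by g = 2: 5·t ≡ -4 (mod 6).
    Reduce coefficients mod 6: 5·t ≡ 2 (mod 6).
    The inverse of 5 mod 6 is 5 (since 5·5 = 25 = 4·6 + 1), so t ≡ 5·2 = 10 ≡ 4 (mod 6).
    Then x = 9 + 10·4 = 49, valid modulo lcm(10, 12) = 60: x ≡ 49 (mod 60).
  Combine with x ≡ 5 (mod 8): gcd(60, 8) = 4; 5 - 49 = -44, which IS divisible by 4, so compatible.
    Write x = 49 + 60·t and substitute into x ≡ 5 (mod 8): 60·t ≡ 5 − 49 = -44 (mod 8).
    Divide the congruence (and modulus) by g = 4: 15·t ≡ -11 (mod 2).
    Reduce coefficients mod 2: 1·t ≡ 1 (mod 2).
    So t ≡ 1 (mod 2).
    Then x = 49 + 60·1 = 109, valid modulo lcm(60, 8) = 120: x ≡ 109 (mod 120).
Verify: 109 mod 10 = 9, 109 mod 12 = 1, 109 mod 8 = 5.

x ≡ 109 (mod 120).


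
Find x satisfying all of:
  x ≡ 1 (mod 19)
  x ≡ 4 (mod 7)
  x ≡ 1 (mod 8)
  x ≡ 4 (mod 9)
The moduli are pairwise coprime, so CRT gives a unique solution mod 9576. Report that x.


Product of moduli M = 19 · 7 · 8 · 9 = 9576.
Merge one congruence at a time:
  Start: x ≡ 1 (mod 19).
  Combine with x ≡ 4 (mod 7); new modulus lcm = 133.
    Write x = 1 + 19·t and substitute into x ≡ 4 (mod 7): 19·t ≡ 4 − 1 = 3 (mod 7).
    Reduce coefficients mod 7: 5·t ≡ 3 (mod 7).
    The inverse of 5 mod 7 is 3 (since 5·3 = 15 = 2·7 + 1), so t ≡ 3·3 = 9 ≡ 2 (mod 7).
    Then x = 1 + 19·2 = 39, valid modulo lcm(19, 7) = 133: x ≡ 39 (mod 133).
  Combine with x ≡ 1 (mod 8); new modulus lcm = 1064.
    Write x = 39 + 133·t and substitute into x ≡ 1 (mod 8): 133·t ≡ 1 − 39 = -38 (mod 8).
    Reduce coefficients mod 8: 5·t ≡ 2 (mod 8).
    The inverse of 5 mod 8 is 5 (since 5·5 = 25 = 3·8 + 1), so t ≡ 5·2 = 10 ≡ 2 (mod 8).
    Then x = 39 + 133·2 = 305, valid modulo lcm(133, 8) = 1064: x ≡ 305 (mod 1064).
  Combine with x ≡ 4 (mod 9); new modulus lcm = 9576.
    Write x = 305 + 1064·t and substitute into x ≡ 4 (mod 9): 1064·t ≡ 4 − 305 = -301 (mod 9).
    Reduce coefficients mod 9: 2·t ≡ 5 (mod 9).
    The inverse of 2 mod 9 is 5 (since 2·5 = 10 = 1·9 + 1), so t ≡ 5·5 = 25 ≡ 7 (mod 9).
    Then x = 305 + 1064·7 = 7753, valid modulo lcm(1064, 9) = 9576: x ≡ 7753 (mod 9576).
Verify against each original: 7753 mod 19 = 1, 7753 mod 7 = 4, 7753 mod 8 = 1, 7753 mod 9 = 4.

x ≡ 7753 (mod 9576).


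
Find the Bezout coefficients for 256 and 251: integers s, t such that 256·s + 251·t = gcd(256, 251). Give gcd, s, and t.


Euclidean algorithm on (256, 251) — divide until remainder is 0:
  256 = 1 · 251 + 5
  251 = 50 · 5 + 1
  5 = 5 · 1 + 0
gcd(256, 251) = 1.
Track Bezout coefficients alongside the remainders: start with r₀ = 256 = a·1 + b·0 (s = 1, t = 0) and r₁ = 251 = a·0 + b·1 (s = 0, t = 1); each new remainder r_{k+1} = r_{k-1} − q_k·r_k inherits s_{k+1} = s_{k-1} − q_k·s_k, t_{k+1} = t_{k-1} − q_k·t_k, so r_k = a·s_k + b·t_k at every step:
  q = 1: r = 5, s = 1 − 1·0 = 1, t = 0 − 1·1 = -1  (check: 256·1 + 251·(-1) = 5)
  q = 50: r = 1, s = 0 − 50·1 = -50, t = 1 − 50·(-1) = 51  (check: 256·(-50) + 251·51 = 1)
The row with r = 1 (the gcd) gives the Bezout coefficients s = -50, t = 51.
Result: 256 · (-50) + 251 · (51) = 1.

gcd(256, 251) = 1; s = -50, t = 51 (check: 256·(-50) + 251·51 = 1).


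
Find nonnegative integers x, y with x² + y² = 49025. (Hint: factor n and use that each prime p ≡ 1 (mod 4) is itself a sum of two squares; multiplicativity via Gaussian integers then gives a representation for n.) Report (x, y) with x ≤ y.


Step 1: Factor n = 49025 = 5^2 · 37 · 53.
Step 2: Check the mod-4 condition on each prime factor: 5 ≡ 1 (mod 4), exponent 2; 37 ≡ 1 (mod 4), exponent 1; 53 ≡ 1 (mod 4), exponent 1.
All primes ≡ 3 (mod 4) appear to even exponent (or don't appear), so by the two-squares theorem n IS expressible as a sum of two squares.
Step 3: Build a representation. Group n = k² · m with k = 5 and m = 37 · 53 = 1961 (a product of primes ≡ 1 (mod 4)); a representation of m scales to one of n via (k·x)² + (k·y)² = k²(x² + y²). Each prime p ≡ 1 (mod 4) is itself a sum of two squares; find a² by testing p − a² for a perfect square:
  37: 37 − 1² = 36 = 6² ⇒ 37 = 1² + 6².
  53: 53 − 1² = 52, 53 − 2² = 49 = 7² ⇒ 53 = 2² + 7².
  Combine using the Brahmagupta–Fibonacci identity (a² + b²)(c² + d²) = (ac − bd)² + (ad + bc)² = (ac + bd)² + (ad − bc)²:
  37 · 53 = 1961: from (1² + 6²)(2² + 7²), take (1·2 − 6·7, 1·7 + 6·2) = (2 − 42, 7 + 12) = (-40, 19); dropping signs (only squares matter) gives (40, 19); check 40² + 19² = 1600 + 361 = 1961 ✓.
  Scale by k = 5: (5·40, 5·19) = (200, 95).
Step 4: Order so x ≤ y and verify: 95² + 200² = 9025 + 40000 = 49025 = n. ✓

n = 49025 = 95² + 200² (one valid representation with x ≤ y).


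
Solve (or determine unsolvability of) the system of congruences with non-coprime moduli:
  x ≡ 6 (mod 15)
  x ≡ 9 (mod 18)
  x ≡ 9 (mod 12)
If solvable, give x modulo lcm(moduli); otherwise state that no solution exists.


Moduli 15, 18, 12 are not pairwise coprime, so CRT works modulo lcm(m_i) when all pairwise compatibility conditions hold.
Pairwise compatibility: gcd(m_i, m_j) must divide a_i - a_j for every pair.
Merge one congruence at a time:
  Start: x ≡ 6 (mod 15).
  Combine with x ≡ 9 (mod 18): gcd(15, 18) = 3; 9 - 6 = 3, which IS divisible by 3, so compatible.
    Write x = 6 + 15·t and substitute into x ≡ 9 (mod 18): 15·t ≡ 9 − 6 = 3 (mod 18).
    Divide the congruence (and modulus) by g = 3: 5·t ≡ 1 (mod 6).
    The inverse of 5 mod 6 is 5 (since 5·5 = 25 = 4·6 + 1), so t ≡ 5·1 = 5 ≡ 5 (mod 6).
    Then x = 6 + 15·5 = 81, valid modulo lcm(15, 18) = 90: x ≡ 81 (mod 90).
  Combine with x ≡ 9 (mod 12): gcd(90, 12) = 6; 9 - 81 = -72, which IS divisible by 6, so compatible.
    Write x = 81 + 90·t and substitute into x ≡ 9 (mod 12): 90·t ≡ 9 − 81 = -72 (mod 12).
    Divide the congruence (and modulus) by g = 6: 15·t ≡ -12 (mod 2).
    Reduce coefficients mod 2: 1·t ≡ 0 (mod 2).
    So t ≡ 0 (mod 2).
    Then x = 81 + 90·0 = 81, valid modulo lcm(90, 12) = 180: x ≡ 81 (mod 180).
Verify: 81 mod 15 = 6, 81 mod 18 = 9, 81 mod 12 = 9.

x ≡ 81 (mod 180).


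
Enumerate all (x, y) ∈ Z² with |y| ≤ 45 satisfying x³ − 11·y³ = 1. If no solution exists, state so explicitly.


The equation is x³ - 11y³ = 1. For fixed y, x³ = 11·y³ + 1, so a solution requires the RHS to be a perfect cube.
Strategy: iterate y from -45 to 45, compute RHS = 11·y³ + 1, and check whether it is a (positive or negative) perfect cube.
Check small values of y:
  y = 0: RHS = 1 = (1)³ ⇒ x = 1 works.
  y = 1: RHS = 12 is not a perfect cube.
  y = -1: RHS = -10 is not a perfect cube.
  y = 2: RHS = 89 is not a perfect cube.
  y = -2: RHS = -87 is not a perfect cube.
  y = 3: RHS = 298 is not a perfect cube.
  y = -3: RHS = -296 is not a perfect cube.
Continuing the search up to |y| = 45 finds no further solutions beyond those listed.
Collected solutions: (1, 0).

Solutions (with |y| ≤ 45): (1, 0).


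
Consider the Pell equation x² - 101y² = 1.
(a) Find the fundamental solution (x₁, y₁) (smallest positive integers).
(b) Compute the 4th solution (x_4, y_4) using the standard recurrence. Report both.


Step 1: Find the fundamental solution (x₁, y₁) of x² - 101y² = 1.
  Expand √101 as a continued fraction. a₀ = ⌊√101⌋ = 10; iterate m_{k+1} = d_k·a_k − m_k, d_{k+1} = (101 − m_{k+1}²)/d_k, a_{k+1} = ⌊(a₀ + m_{k+1})/d_{k+1}⌋ (starting m₀ = 0, d₀ = 1), with convergents p_k = a_k·p_{k-1} + p_{k-2}, q_k = a_k·q_{k-1} + q_{k-2} (p₋₁ = 1, q₋₁ = 0):
  k = 0: a₀ = 10; p₀/q₀ = 10/1; p₀² − 101·q₀² = 100 − 101 = -1.
  k = 1: m = 10, d = 1, a = ⌊(10 + 10)/1⌋ = 20; p/q = (20·10 + 1)/(20·1 + 0) = 201/20; p² − 101·q² = 40401 − 40400 = 1.
  The first convergent with p² − 101·q² = 1 gives the fundamental solution (x₁, y₁) = (201, 20).
Step 2: Apply the recurrence (x_{n+1}, y_{n+1}) = (x₁x_n + 101y₁y_n, x₁y_n + y₁x_n) repeatedly.
  From (x_1, y_1) = (201, 20): x_2 = 201·201 + 101·20·20 = 80801; y_2 = 201·20 + 20·201 = 8040.
  From (x_2, y_2) = (80801, 8040): x_3 = 201·80801 + 101·20·8040 = 32481801; y_3 = 201·8040 + 20·80801 = 3232060.
  From (x_3, y_3) = (32481801, 3232060): x_4 = 201·32481801 + 101·20·3232060 = 13057603201; y_4 = 201·3232060 + 20·32481801 = 1299280080.
Step 3: Verify x_4² - 101·y_4² = 170501001354765446401 - 170501001354765446400 = 1 (should be 1). ✓

(x_1, y_1) = (201, 20); (x_4, y_4) = (13057603201, 1299280080).


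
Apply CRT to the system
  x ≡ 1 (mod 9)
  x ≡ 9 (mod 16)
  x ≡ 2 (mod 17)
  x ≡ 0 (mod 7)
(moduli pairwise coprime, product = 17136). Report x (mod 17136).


Product of moduli M = 9 · 16 · 17 · 7 = 17136.
Merge one congruence at a time:
  Start: x ≡ 1 (mod 9).
  Combine with x ≡ 9 (mod 16); new modulus lcm = 144.
    Write x = 1 + 9·t and substitute into x ≡ 9 (mod 16): 9·t ≡ 9 − 1 = 8 (mod 16).
    The inverse of 9 mod 16 is 9 (since 9·9 = 81 = 5·16 + 1), so t ≡ 9·8 = 72 ≡ 8 (mod 16).
    Then x = 1 + 9·8 = 73, valid modulo lcm(9, 16) = 144: x ≡ 73 (mod 144).
  Combine with x ≡ 2 (mod 17); new modulus lcm = 2448.
    Write x = 73 + 144·t and substitute into x ≡ 2 (mod 17): 144·t ≡ 2 − 73 = -71 (mod 17).
    Reduce coefficients mod 17: 8·t ≡ 14 (mod 17).
    The inverse of 8 mod 17 is 15 (since 8·15 = 120 = 7·17 + 1), so t ≡ 15·14 = 210 ≡ 6 (mod 17).
    Then x = 73 + 144·6 = 937, valid modulo lcm(144, 17) = 2448: x ≡ 937 (mod 2448).
  Combine with x ≡ 0 (mod 7); new modulus lcm = 17136.
    Write x = 937 + 2448·t and substitute into x ≡ 0 (mod 7): 2448·t ≡ 0 − 937 = -937 (mod 7).
    Reduce coefficients mod 7: 5·t ≡ 1 (mod 7).
    The inverse of 5 mod 7 is 3 (since 5·3 = 15 = 2·7 + 1), so t ≡ 3·1 = 3 ≡ 3 (mod 7).
    Then x = 937 + 2448·3 = 8281, valid modulo lcm(2448, 7) = 17136: x ≡ 8281 (mod 17136).
Verify against each original: 8281 mod 9 = 1, 8281 mod 16 = 9, 8281 mod 17 = 2, 8281 mod 7 = 0.

x ≡ 8281 (mod 17136).


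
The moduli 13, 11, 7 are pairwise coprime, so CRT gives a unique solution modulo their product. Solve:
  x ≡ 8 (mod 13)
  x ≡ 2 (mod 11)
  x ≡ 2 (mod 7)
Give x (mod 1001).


Moduli 13, 11, 7 are pairwise coprime; by CRT there is a unique solution modulo M = 13 · 11 · 7 = 1001.
Solve pairwise, accumulating the modulus:
  Start with x ≡ 8 (mod 13).
  Combine with x ≡ 2 (mod 11): since gcd(13, 11) = 1, we get a unique residue mod 143.
    Write x = 8 + 13·t and substitute into x ≡ 2 (mod 11): 13·t ≡ 2 − 8 = -6 (mod 11).
    Reduce coefficients mod 11: 2·t ≡ 5 (mod 11).
    The inverse of 2 mod 11 is 6 (since 2·6 = 12 = 1·11 + 1), so t ≡ 6·5 = 30 ≡ 8 (mod 11).
    Then x = 8 + 13·8 = 112, valid modulo lcm(13, 11) = 143: x ≡ 112 (mod 143).
  Combine with x ≡ 2 (mod 7): since gcd(143, 7) = 1, we get a unique residue mod 1001.
    Write x = 112 + 143·t and substitute into x ≡ 2 (mod 7): 143·t ≡ 2 − 112 = -110 (mod 7).
    Reduce coefficients mod 7: 3·t ≡ 2 (mod 7).
    The inverse of 3 mod 7 is 5 (since 3·5 = 15 = 2·7 + 1), so t ≡ 5·2 = 10 ≡ 3 (mod 7).
    Then x = 112 + 143·3 = 541, valid modulo lcm(143, 7) = 1001: x ≡ 541 (mod 1001).
Verify: 541 mod 13 = 8 ✓, 541 mod 11 = 2 ✓, 541 mod 7 = 2 ✓.

x ≡ 541 (mod 1001).


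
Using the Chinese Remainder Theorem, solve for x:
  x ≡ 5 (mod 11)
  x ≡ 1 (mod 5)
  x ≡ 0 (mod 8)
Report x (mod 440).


Moduli 11, 5, 8 are pairwise coprime; by CRT there is a unique solution modulo M = 11 · 5 · 8 = 440.
Solve pairwise, accumulating the modulus:
  Start with x ≡ 5 (mod 11).
  Combine with x ≡ 1 (mod 5): since gcd(11, 5) = 1, we get a unique residue mod 55.
    Write x = 5 + 11·t and substitute into x ≡ 1 (mod 5): 11·t ≡ 1 − 5 = -4 (mod 5).
    Reduce coefficients mod 5: 1·t ≡ 1 (mod 5).
    So t ≡ 1 (mod 5).
    Then x = 5 + 11·1 = 16, valid modulo lcm(11, 5) = 55: x ≡ 16 (mod 55).
  Combine with x ≡ 0 (mod 8): since gcd(55, 8) = 1, we get a unique residue mod 440.
    Write x = 16 + 55·t and substitute into x ≡ 0 (mod 8): 55·t ≡ 0 − 16 = -16 (mod 8).
    Reduce coefficients mod 8: 7·t ≡ 0 (mod 8).
    The inverse of 7 mod 8 is 7 (since 7·7 = 49 = 6·8 + 1), so t ≡ 7·0 = 0 ≡ 0 (mod 8).
    Then x = 16 + 55·0 = 16, valid modulo lcm(55, 8) = 440: x ≡ 16 (mod 440).
Verify: 16 mod 11 = 5 ✓, 16 mod 5 = 1 ✓, 16 mod 8 = 0 ✓.

x ≡ 16 (mod 440).


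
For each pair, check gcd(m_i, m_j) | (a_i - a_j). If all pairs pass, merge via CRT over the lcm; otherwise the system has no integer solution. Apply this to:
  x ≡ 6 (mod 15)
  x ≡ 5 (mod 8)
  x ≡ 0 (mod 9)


Moduli 15, 8, 9 are not pairwise coprime, so CRT works modulo lcm(m_i) when all pairwise compatibility conditions hold.
Pairwise compatibility: gcd(m_i, m_j) must divide a_i - a_j for every pair.
Merge one congruence at a time:
  Start: x ≡ 6 (mod 15).
  Combine with x ≡ 5 (mod 8): gcd(15, 8) = 1; 5 - 6 = -1, which IS divisible by 1, so compatible.
    Write x = 6 + 15·t and substitute into x ≡ 5 (mod 8): 15·t ≡ 5 − 6 = -1 (mod 8).
    Reduce coefficients mod 8: 7·t ≡ 7 (mod 8).
    The inverse of 7 mod 8 is 7 (since 7·7 = 49 = 6·8 + 1), so t ≡ 7·7 = 49 ≡ 1 (mod 8).
    Then x = 6 + 15·1 = 21, valid modulo lcm(15, 8) = 120: x ≡ 21 (mod 120).
  Combine with x ≡ 0 (mod 9): gcd(120, 9) = 3; 0 - 21 = -21, which IS divisible by 3, so compatible.
    Write x = 21 + 120·t and substitute into x ≡ 0 (mod 9): 120·t ≡ 0 − 21 = -21 (mod 9).
    Divide the congruence (and modulus) by g = 3: 40·t ≡ -7 (mod 3).
    Reduce coefficients mod 3: 1·t ≡ 2 (mod 3).
    So t ≡ 2 (mod 3).
    Then x = 21 + 120·2 = 261, valid modulo lcm(120, 9) = 360: x ≡ 261 (mod 360).
Verify: 261 mod 15 = 6, 261 mod 8 = 5, 261 mod 9 = 0.

x ≡ 261 (mod 360).


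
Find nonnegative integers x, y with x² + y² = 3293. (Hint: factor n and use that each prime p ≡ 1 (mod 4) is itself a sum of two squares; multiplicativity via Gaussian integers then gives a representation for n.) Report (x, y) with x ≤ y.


Step 1: Factor n = 3293 = 37 · 89.
Step 2: Check the mod-4 condition on each prime factor: 37 ≡ 1 (mod 4), exponent 1; 89 ≡ 1 (mod 4), exponent 1.
All primes ≡ 3 (mod 4) appear to even exponent (or don't appear), so by the two-squares theorem n IS expressible as a sum of two squares.
Step 3: Build a representation. Here n = 37 · 89 is a product of primes ≡ 1 (mod 4). Each prime p ≡ 1 (mod 4) is itself a sum of two squares; find a² by testing p − a² for a perfect square:
  37: 37 − 1² = 36 = 6² ⇒ 37 = 1² + 6².
  89: 89 − 1² = 88, 89 − 2² = 85, 89 − 3² = 80, 89 − 4² = 73, 89 − 5² = 64 = 8² ⇒ 89 = 5² + 8².
  Combine using the Brahmagupta–Fibonacci identity (a² + b²)(c² + d²) = (ac − bd)² + (ad + bc)² = (ac + bd)² + (ad − bc)²:
  37 · 89 = 3293: from (1² + 6²)(5² + 8²), take (1·5 − 6·8, 1·8 + 6·5) = (5 − 48, 8 + 30) = (-43, 38); dropping signs (only squares matter) gives (43, 38); check 43² + 38² = 1849 + 1444 = 3293 ✓.
Step 4: Order so x ≤ y and verify: 38² + 43² = 1444 + 1849 = 3293 = n. ✓

n = 3293 = 38² + 43² (one valid representation with x ≤ y).


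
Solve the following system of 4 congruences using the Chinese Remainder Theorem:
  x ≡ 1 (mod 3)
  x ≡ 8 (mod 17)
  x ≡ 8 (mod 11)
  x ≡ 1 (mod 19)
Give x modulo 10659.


Product of moduli M = 3 · 17 · 11 · 19 = 10659.
Merge one congruence at a time:
  Start: x ≡ 1 (mod 3).
  Combine with x ≡ 8 (mod 17); new modulus lcm = 51.
    Write x = 1 + 3·t and substitute into x ≡ 8 (mod 17): 3·t ≡ 8 − 1 = 7 (mod 17).
    The inverse of 3 mod 17 is 6 (since 3·6 = 18 = 1·17 + 1), so t ≡ 6·7 = 42 ≡ 8 (mod 17).
    Then x = 1 + 3·8 = 25, valid modulo lcm(3, 17) = 51: x ≡ 25 (mod 51).
  Combine with x ≡ 8 (mod 11); new modulus lcm = 561.
    Write x = 25 + 51·t and substitute into x ≡ 8 (mod 11): 51·t ≡ 8 − 25 = -17 (mod 11).
    Reduce coefficients mod 11: 7·t ≡ 5 (mod 11).
    The inverse of 7 mod 11 is 8 (since 7·8 = 56 = 5·11 + 1), so t ≡ 8·5 = 40 ≡ 7 (mod 11).
    Then x = 25 + 51·7 = 382, valid modulo lcm(51, 11) = 561: x ≡ 382 (mod 561).
  Combine with x ≡ 1 (mod 19); new modulus lcm = 10659.
    Write x = 382 + 561·t and substitute into x ≡ 1 (mod 19): 561·t ≡ 1 − 382 = -381 (mod 19).
    Reduce coefficients mod 19: 10·t ≡ 18 (mod 19).
    The inverse of 10 mod 19 is 2 (since 10·2 = 20 = 1·19 + 1), so t ≡ 2·18 = 36 ≡ 17 (mod 19).
    Then x = 382 + 561·17 = 9919, valid modulo lcm(561, 19) = 10659: x ≡ 9919 (mod 10659).
Verify against each original: 9919 mod 3 = 1, 9919 mod 17 = 8, 9919 mod 11 = 8, 9919 mod 19 = 1.

x ≡ 9919 (mod 10659).


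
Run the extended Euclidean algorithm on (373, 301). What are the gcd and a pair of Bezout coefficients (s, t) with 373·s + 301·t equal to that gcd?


Euclidean algorithm on (373, 301) — divide until remainder is 0:
  373 = 1 · 301 + 72
  301 = 4 · 72 + 13
  72 = 5 · 13 + 7
  13 = 1 · 7 + 6
  7 = 1 · 6 + 1
  6 = 6 · 1 + 0
gcd(373, 301) = 1.
Track Bezout coefficients alongside the remainders: start with r₀ = 373 = a·1 + b·0 (s = 1, t = 0) and r₁ = 301 = a·0 + b·1 (s = 0, t = 1); each new remainder r_{k+1} = r_{k-1} − q_k·r_k inherits s_{k+1} = s_{k-1} − q_k·s_k, t_{k+1} = t_{k-1} − q_k·t_k, so r_k = a·s_k + b·t_k at every step:
  q = 1: r = 72, s = 1 − 1·0 = 1, t = 0 − 1·1 = -1  (check: 373·1 + 301·(-1) = 72)
  q = 4: r = 13, s = 0 − 4·1 = -4, t = 1 − 4·(-1) = 5  (check: 373·(-4) + 301·5 = 13)
  q = 5: r = 7, s = 1 − 5·(-4) = 21, t = -1 − 5·5 = -26  (check: 373·21 + 301·(-26) = 7)
  q = 1: r = 6, s = -4 − 1·21 = -25, t = 5 − 1·(-26) = 31  (check: 373·(-25) + 301·31 = 6)
  q = 1: r = 1, s = 21 − 1·(-25) = 46, t = -26 − 1·31 = -57  (check: 373·46 + 301·(-57) = 1)
The row with r = 1 (the gcd) gives the Bezout coefficients s = 46, t = -57.
Result: 373 · (46) + 301 · (-57) = 1.

gcd(373, 301) = 1; s = 46, t = -57 (check: 373·46 + 301·(-57) = 1).


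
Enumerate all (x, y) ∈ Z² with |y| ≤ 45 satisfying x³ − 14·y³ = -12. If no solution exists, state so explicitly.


The equation is x³ - 14y³ = -12. For fixed y, x³ = 14·y³ − 12, so a solution requires the RHS to be a perfect cube.
Strategy: iterate y from -45 to 45, compute RHS = 14·y³ − 12, and check whether it is a (positive or negative) perfect cube.
Check small values of y:
  y = 0: RHS = -12 is not a perfect cube.
  y = 1: RHS = 2 is not a perfect cube.
  y = -1: RHS = -26 is not a perfect cube.
  y = 2: RHS = 100 is not a perfect cube.
  y = -2: RHS = -124 is not a perfect cube.
  y = 3: RHS = 366 is not a perfect cube.
  y = -3: RHS = -390 is not a perfect cube.
Continuing the search up to |y| = 45 finds no solutions either.
No (x, y) in the scanned range satisfies the equation.

No integer solutions with |y| ≤ 45.


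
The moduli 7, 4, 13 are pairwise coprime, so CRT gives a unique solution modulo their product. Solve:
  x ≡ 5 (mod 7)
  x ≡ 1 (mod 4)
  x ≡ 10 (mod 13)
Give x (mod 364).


Moduli 7, 4, 13 are pairwise coprime; by CRT there is a unique solution modulo M = 7 · 4 · 13 = 364.
Solve pairwise, accumulating the modulus:
  Start with x ≡ 5 (mod 7).
  Combine with x ≡ 1 (mod 4): since gcd(7, 4) = 1, we get a unique residue mod 28.
    Write x = 5 + 7·t and substitute into x ≡ 1 (mod 4): 7·t ≡ 1 − 5 = -4 (mod 4).
    Reduce coefficients mod 4: 3·t ≡ 0 (mod 4).
    The inverse of 3 mod 4 is 3 (since 3·3 = 9 = 2·4 + 1), so t ≡ 3·0 = 0 ≡ 0 (mod 4).
    Then x = 5 + 7·0 = 5, valid modulo lcm(7, 4) = 28: x ≡ 5 (mod 28).
  Combine with x ≡ 10 (mod 13): since gcd(28, 13) = 1, we get a unique residue mod 364.
    Write x = 5 + 28·t and substitute into x ≡ 10 (mod 13): 28·t ≡ 10 − 5 = 5 (mod 13).
    Reduce coefficients mod 13: 2·t ≡ 5 (mod 13).
    The inverse of 2 mod 13 is 7 (since 2·7 = 14 = 1·13 + 1), so t ≡ 7·5 = 35 ≡ 9 (mod 13).
    Then x = 5 + 28·9 = 257, valid modulo lcm(28, 13) = 364: x ≡ 257 (mod 364).
Verify: 257 mod 7 = 5 ✓, 257 mod 4 = 1 ✓, 257 mod 13 = 10 ✓.

x ≡ 257 (mod 364).


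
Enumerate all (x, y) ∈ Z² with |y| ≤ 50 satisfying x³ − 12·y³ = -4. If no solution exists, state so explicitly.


The equation is x³ - 12y³ = -4. For fixed y, x³ = 12·y³ − 4, so a solution requires the RHS to be a perfect cube.
Strategy: iterate y from -50 to 50, compute RHS = 12·y³ − 4, and check whether it is a (positive or negative) perfect cube.
Check small values of y:
  y = 0: RHS = -4 is not a perfect cube.
  y = 1: RHS = 8 = (2)³ ⇒ x = 2 works.
  y = -1: RHS = -16 is not a perfect cube.
  y = 2: RHS = 92 is not a perfect cube.
  y = -2: RHS = -100 is not a perfect cube.
  y = 3: RHS = 320 is not a perfect cube.
  y = -3: RHS = -328 is not a perfect cube.
Continuing the search up to |y| = 50 finds no further solutions beyond those listed.
Collected solutions: (2, 1).

Solutions (with |y| ≤ 50): (2, 1).


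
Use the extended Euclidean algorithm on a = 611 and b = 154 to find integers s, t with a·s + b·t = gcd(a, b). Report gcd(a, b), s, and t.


Euclidean algorithm on (611, 154) — divide until remainder is 0:
  611 = 3 · 154 + 149
  154 = 1 · 149 + 5
  149 = 29 · 5 + 4
  5 = 1 · 4 + 1
  4 = 4 · 1 + 0
gcd(611, 154) = 1.
Track Bezout coefficients alongside the remainders: start with r₀ = 611 = a·1 + b·0 (s = 1, t = 0) and r₁ = 154 = a·0 + b·1 (s = 0, t = 1); each new remainder r_{k+1} = r_{k-1} − q_k·r_k inherits s_{k+1} = s_{k-1} − q_k·s_k, t_{k+1} = t_{k-1} − q_k·t_k, so r_k = a·s_k + b·t_k at every step:
  q = 3: r = 149, s = 1 − 3·0 = 1, t = 0 − 3·1 = -3  (check: 611·1 + 154·(-3) = 149)
  q = 1: r = 5, s = 0 − 1·1 = -1, t = 1 − 1·(-3) = 4  (check: 611·(-1) + 154·4 = 5)
  q = 29: r = 4, s = 1 − 29·(-1) = 30, t = -3 − 29·4 = -119  (check: 611·30 + 154·(-119) = 4)
  q = 1: r = 1, s = -1 − 1·30 = -31, t = 4 − 1·(-119) = 123  (check: 611·(-31) + 154·123 = 1)
The row with r = 1 (the gcd) gives the Bezout coefficients s = -31, t = 123.
Result: 611 · (-31) + 154 · (123) = 1.

gcd(611, 154) = 1; s = -31, t = 123 (check: 611·(-31) + 154·123 = 1).


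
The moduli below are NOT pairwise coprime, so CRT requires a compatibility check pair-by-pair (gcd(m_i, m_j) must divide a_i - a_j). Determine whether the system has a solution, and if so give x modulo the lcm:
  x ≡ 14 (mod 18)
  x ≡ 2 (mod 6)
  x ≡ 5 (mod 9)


Moduli 18, 6, 9 are not pairwise coprime, so CRT works modulo lcm(m_i) when all pairwise compatibility conditions hold.
Pairwise compatibility: gcd(m_i, m_j) must divide a_i - a_j for every pair.
Merge one congruence at a time:
  Start: x ≡ 14 (mod 18).
  Combine with x ≡ 2 (mod 6): gcd(18, 6) = 6; 2 - 14 = -12, which IS divisible by 6, so compatible.
    Write x = 14 + 18·t and substitute into x ≡ 2 (mod 6): 18·t ≡ 2 − 14 = -12 (mod 6).
    Divide the congruence (and modulus) by g = 6: 3·t ≡ -2 (mod 1).
    Modulo 1 every t works; take t = 0.
    Then x = 14 + 18·0 = 14, valid modulo lcm(18, 6) = 18: x ≡ 14 (mod 18).
  Combine with x ≡ 5 (mod 9): gcd(18, 9) = 9; 5 - 14 = -9, which IS divisible by 9, so compatible.
    Write x = 14 + 18·t and substitute into x ≡ 5 (mod 9): 18·t ≡ 5 − 14 = -9 (mod 9).
    Divide the congruence (and modulus) by g = 9: 2·t ≡ -1 (mod 1).
    Modulo 1 every t works; take t = 0.
    Then x = 14 + 18·0 = 14, valid modulo lcm(18, 9) = 18: x ≡ 14 (mod 18).
Verify: 14 mod 18 = 14, 14 mod 6 = 2, 14 mod 9 = 5.

x ≡ 14 (mod 18).


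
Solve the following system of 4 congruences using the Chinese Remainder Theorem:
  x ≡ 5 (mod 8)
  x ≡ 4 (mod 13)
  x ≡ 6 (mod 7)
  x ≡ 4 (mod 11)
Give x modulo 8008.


Product of moduli M = 8 · 13 · 7 · 11 = 8008.
Merge one congruence at a time:
  Start: x ≡ 5 (mod 8).
  Combine with x ≡ 4 (mod 13); new modulus lcm = 104.
    Write x = 5 + 8·t and substitute into x ≡ 4 (mod 13): 8·t ≡ 4 − 5 = -1 (mod 13).
    Reduce coefficients mod 13: 8·t ≡ 12 (mod 13).
    The inverse of 8 mod 13 is 5 (since 8·5 = 40 = 3·13 + 1), so t ≡ 5·12 = 60 ≡ 8 (mod 13).
    Then x = 5 + 8·8 = 69, valid modulo lcm(8, 13) = 104: x ≡ 69 (mod 104).
  Combine with x ≡ 6 (mod 7); new modulus lcm = 728.
    Write x = 69 + 104·t and substitute into x ≡ 6 (mod 7): 104·t ≡ 6 − 69 = -63 (mod 7).
    Reduce coefficients mod 7: 6·t ≡ 0 (mod 7).
    The inverse of 6 mod 7 is 6 (since 6·6 = 36 = 5·7 + 1), so t ≡ 6·0 = 0 ≡ 0 (mod 7).
    Then x = 69 + 104·0 = 69, valid modulo lcm(104, 7) = 728: x ≡ 69 (mod 728).
  Combine with x ≡ 4 (mod 11); new modulus lcm = 8008.
    Write x = 69 + 728·t and substitute into x ≡ 4 (mod 11): 728·t ≡ 4 − 69 = -65 (mod 11).
    Reduce coefficients mod 11: 2·t ≡ 1 (mod 11).
    The inverse of 2 mod 11 is 6 (since 2·6 = 12 = 1·11 + 1), so t ≡ 6·1 = 6 ≡ 6 (mod 11).
    Then x = 69 + 728·6 = 4437, valid modulo lcm(728, 11) = 8008: x ≡ 4437 (mod 8008).
Verify against each original: 4437 mod 8 = 5, 4437 mod 13 = 4, 4437 mod 7 = 6, 4437 mod 11 = 4.

x ≡ 4437 (mod 8008).


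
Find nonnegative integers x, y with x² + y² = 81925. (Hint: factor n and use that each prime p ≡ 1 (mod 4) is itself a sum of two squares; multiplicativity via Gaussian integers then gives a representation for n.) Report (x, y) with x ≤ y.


Step 1: Factor n = 81925 = 5^2 · 29 · 113.
Step 2: Check the mod-4 condition on each prime factor: 5 ≡ 1 (mod 4), exponent 2; 29 ≡ 1 (mod 4), exponent 1; 113 ≡ 1 (mod 4), exponent 1.
All primes ≡ 3 (mod 4) appear to even exponent (or don't appear), so by the two-squares theorem n IS expressible as a sum of two squares.
Step 3: Build a representation. Group n = k² · m with k = 5 and m = 29 · 113 = 3277 (a product of primes ≡ 1 (mod 4)); a representation of m scales to one of n via (k·x)² + (k·y)² = k²(x² + y²). Each prime p ≡ 1 (mod 4) is itself a sum of two squares; find a² by testing p − a² for a perfect square:
  29: 29 − 1² = 28, 29 − 2² = 25 = 5² ⇒ 29 = 2² + 5².
  113: 113 − 1² = 112, 113 − 2² = 109, 113 − 3² = 104, 113 − 4² = 97, 113 − 5² = 88, 113 − 6² = 77, 113 − 7² = 64 = 8² ⇒ 113 = 7² + 8².
  Combine using the Brahmagupta–Fibonacci identity (a² + b²)(c² + d²) = (ac − bd)² + (ad + bc)² = (ac + bd)² + (ad − bc)²:
  29 · 113 = 3277: from (2² + 5²)(7² + 8²), take (2·7 − 5·8, 2·8 + 5·7) = (14 − 40, 16 + 35) = (-26, 51); dropping signs (only squares matter) gives (26, 51); check 26² + 51² = 676 + 2601 = 3277 ✓.
  Scale by k = 5: (5·26, 5·51) = (130, 255).
Step 4: Order so x ≤ y and verify: 130² + 255² = 16900 + 65025 = 81925 = n. ✓

n = 81925 = 130² + 255² (one valid representation with x ≤ y).


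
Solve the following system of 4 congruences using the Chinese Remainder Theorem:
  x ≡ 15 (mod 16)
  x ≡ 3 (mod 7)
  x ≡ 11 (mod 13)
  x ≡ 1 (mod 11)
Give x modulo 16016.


Product of moduli M = 16 · 7 · 13 · 11 = 16016.
Merge one congruence at a time:
  Start: x ≡ 15 (mod 16).
  Combine with x ≡ 3 (mod 7); new modulus lcm = 112.
    Write x = 15 + 16·t and substitute into x ≡ 3 (mod 7): 16·t ≡ 3 − 15 = -12 (mod 7).
    Reduce coefficients mod 7: 2·t ≡ 2 (mod 7).
    The inverse of 2 mod 7 is 4 (since 2·4 = 8 = 1·7 + 1), so t ≡ 4·2 = 8 ≡ 1 (mod 7).
    Then x = 15 + 16·1 = 31, valid modulo lcm(16, 7) = 112: x ≡ 31 (mod 112).
  Combine with x ≡ 11 (mod 13); new modulus lcm = 1456.
    Write x = 31 + 112·t and substitute into x ≡ 11 (mod 13): 112·t ≡ 11 − 31 = -20 (mod 13).
    Reduce coefficients mod 13: 8·t ≡ 6 (mod 13).
    The inverse of 8 mod 13 is 5 (since 8·5 = 40 = 3·13 + 1), so t ≡ 5·6 = 30 ≡ 4 (mod 13).
    Then x = 31 + 112·4 = 479, valid modulo lcm(112, 13) = 1456: x ≡ 479 (mod 1456).
  Combine with x ≡ 1 (mod 11); new modulus lcm = 16016.
    Write x = 479 + 1456·t and substitute into x ≡ 1 (mod 11): 1456·t ≡ 1 − 479 = -478 (mod 11).
    Reduce coefficients mod 11: 4·t ≡ 6 (mod 11).
    The inverse of 4 mod 11 is 3 (since 4·3 = 12 = 1·11 + 1), so t ≡ 3·6 = 18 ≡ 7 (mod 11).
    Then x = 479 + 1456·7 = 10671, valid modulo lcm(1456, 11) = 16016: x ≡ 10671 (mod 16016).
Verify against each original: 10671 mod 16 = 15, 10671 mod 7 = 3, 10671 mod 13 = 11, 10671 mod 11 = 1.

x ≡ 10671 (mod 16016).


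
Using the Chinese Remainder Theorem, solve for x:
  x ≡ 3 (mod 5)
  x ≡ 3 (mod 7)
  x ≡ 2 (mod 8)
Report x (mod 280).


Moduli 5, 7, 8 are pairwise coprime; by CRT there is a unique solution modulo M = 5 · 7 · 8 = 280.
Solve pairwise, accumulating the modulus:
  Start with x ≡ 3 (mod 5).
  Combine with x ≡ 3 (mod 7): since gcd(5, 7) = 1, we get a unique residue mod 35.
    Write x = 3 + 5·t and substitute into x ≡ 3 (mod 7): 5·t ≡ 3 − 3 = 0 (mod 7).
    The inverse of 5 mod 7 is 3 (since 5·3 = 15 = 2·7 + 1), so t ≡ 3·0 = 0 ≡ 0 (mod 7).
    Then x = 3 + 5·0 = 3, valid modulo lcm(5, 7) = 35: x ≡ 3 (mod 35).
  Combine with x ≡ 2 (mod 8): since gcd(35, 8) = 1, we get a unique residue mod 280.
    Write x = 3 + 35·t and substitute into x ≡ 2 (mod 8): 35·t ≡ 2 − 3 = -1 (mod 8).
    Reduce coefficients mod 8: 3·t ≡ 7 (mod 8).
    The inverse of 3 mod 8 is 3 (since 3·3 = 9 = 1·8 + 1), so t ≡ 3·7 = 21 ≡ 5 (mod 8).
    Then x = 3 + 35·5 = 178, valid modulo lcm(35, 8) = 280: x ≡ 178 (mod 280).
Verify: 178 mod 5 = 3 ✓, 178 mod 7 = 3 ✓, 178 mod 8 = 2 ✓.

x ≡ 178 (mod 280).


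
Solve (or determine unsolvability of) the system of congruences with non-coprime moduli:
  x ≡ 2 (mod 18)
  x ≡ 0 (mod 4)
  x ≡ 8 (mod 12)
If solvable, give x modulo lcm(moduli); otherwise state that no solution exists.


Moduli 18, 4, 12 are not pairwise coprime, so CRT works modulo lcm(m_i) when all pairwise compatibility conditions hold.
Pairwise compatibility: gcd(m_i, m_j) must divide a_i - a_j for every pair.
Merge one congruence at a time:
  Start: x ≡ 2 (mod 18).
  Combine with x ≡ 0 (mod 4): gcd(18, 4) = 2; 0 - 2 = -2, which IS divisible by 2, so compatible.
    Write x = 2 + 18·t and substitute into x ≡ 0 (mod 4): 18·t ≡ 0 − 2 = -2 (mod 4).
    Divide the congruence (and modulus) by g = 2: 9·t ≡ -1 (mod 2).
    Reduce coefficients mod 2: 1·t ≡ 1 (mod 2).
    So t ≡ 1 (mod 2).
    Then x = 2 + 18·1 = 20, valid modulo lcm(18, 4) = 36: x ≡ 20 (mod 36).
  Combine with x ≡ 8 (mod 12): gcd(36, 12) = 12; 8 - 20 = -12, which IS divisible by 12, so compatible.
    Write x = 20 + 36·t and substitute into x ≡ 8 (mod 12): 36·t ≡ 8 − 20 = -12 (mod 12).
    Divide the congruence (and modulus) by g = 12: 3·t ≡ -1 (mod 1).
    Modulo 1 every t works; take t = 0.
    Then x = 20 + 36·0 = 20, valid modulo lcm(36, 12) = 36: x ≡ 20 (mod 36).
Verify: 20 mod 18 = 2, 20 mod 4 = 0, 20 mod 12 = 8.

x ≡ 20 (mod 36).


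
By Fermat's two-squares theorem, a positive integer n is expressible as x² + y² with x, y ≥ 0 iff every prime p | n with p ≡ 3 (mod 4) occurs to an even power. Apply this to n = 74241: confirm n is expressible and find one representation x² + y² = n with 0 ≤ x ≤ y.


Step 1: Factor n = 74241 = 3^2 · 73 · 113.
Step 2: Check the mod-4 condition on each prime factor: 3 ≡ 3 (mod 4), exponent 2 (must be even); 73 ≡ 1 (mod 4), exponent 1; 113 ≡ 1 (mod 4), exponent 1.
All primes ≡ 3 (mod 4) appear to even exponent (or don't appear), so by the two-squares theorem n IS expressible as a sum of two squares.
Step 3: Build a representation. Group n = k² · m with k = 3 and m = 73 · 113 = 8249 (a product of primes ≡ 1 (mod 4)); a representation of m scales to one of n via (k·x)² + (k·y)² = k²(x² + y²). Each prime p ≡ 1 (mod 4) is itself a sum of two squares; find a² by testing p − a² for a perfect square:
  73: 73 − 1² = 72, 73 − 2² = 69, 73 − 3² = 64 = 8² ⇒ 73 = 3² + 8².
  113: 113 − 1² = 112, 113 − 2² = 109, 113 − 3² = 104, 113 − 4² = 97, 113 − 5² = 88, 113 − 6² = 77, 113 − 7² = 64 = 8² ⇒ 113 = 7² + 8².
  Combine using the Brahmagupta–Fibonacci identity (a² + b²)(c² + d²) = (ac − bd)² + (ad + bc)² = (ac + bd)² + (ad − bc)²:
  73 · 113 = 8249: from (3² + 8²)(7² + 8²), take (3·7 − 8·8, 3·8 + 8·7) = (21 − 64, 24 + 56) = (-43, 80); dropping signs (only squares matter) gives (43, 80); check 43² + 80² = 1849 + 6400 = 8249 ✓.
  Scale by k = 3: (3·43, 3·80) = (129, 240).
Step 4: Order so x ≤ y and verify: 129² + 240² = 16641 + 57600 = 74241 = n. ✓

n = 74241 = 129² + 240² (one valid representation with x ≤ y).


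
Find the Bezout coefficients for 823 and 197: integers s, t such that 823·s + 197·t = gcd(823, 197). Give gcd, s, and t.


Euclidean algorithm on (823, 197) — divide until remainder is 0:
  823 = 4 · 197 + 35
  197 = 5 · 35 + 22
  35 = 1 · 22 + 13
  22 = 1 · 13 + 9
  13 = 1 · 9 + 4
  9 = 2 · 4 + 1
  4 = 4 · 1 + 0
gcd(823, 197) = 1.
Track Bezout coefficients alongside the remainders: start with r₀ = 823 = a·1 + b·0 (s = 1, t = 0) and r₁ = 197 = a·0 + b·1 (s = 0, t = 1); each new remainder r_{k+1} = r_{k-1} − q_k·r_k inherits s_{k+1} = s_{k-1} − q_k·s_k, t_{k+1} = t_{k-1} − q_k·t_k, so r_k = a·s_k + b·t_k at every step:
  q = 4: r = 35, s = 1 − 4·0 = 1, t = 0 − 4·1 = -4  (check: 823·1 + 197·(-4) = 35)
  q = 5: r = 22, s = 0 − 5·1 = -5, t = 1 − 5·(-4) = 21  (check: 823·(-5) + 197·21 = 22)
  q = 1: r = 13, s = 1 − 1·(-5) = 6, t = -4 − 1·21 = -25  (check: 823·6 + 197·(-25) = 13)
  q = 1: r = 9, s = -5 − 1·6 = -11, t = 21 − 1·(-25) = 46  (check: 823·(-11) + 197·46 = 9)
  q = 1: r = 4, s = 6 − 1·(-11) = 17, t = -25 − 1·46 = -71  (check: 823·17 + 197·(-71) = 4)
  q = 2: r = 1, s = -11 − 2·17 = -45, t = 46 − 2·(-71) = 188  (check: 823·(-45) + 197·188 = 1)
The row with r = 1 (the gcd) gives the Bezout coefficients s = -45, t = 188.
Result: 823 · (-45) + 197 · (188) = 1.

gcd(823, 197) = 1; s = -45, t = 188 (check: 823·(-45) + 197·188 = 1).


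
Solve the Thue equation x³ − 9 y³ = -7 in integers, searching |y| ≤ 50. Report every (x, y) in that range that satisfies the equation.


The equation is x³ - 9y³ = -7. For fixed y, x³ = 9·y³ − 7, so a solution requires the RHS to be a perfect cube.
Strategy: iterate y from -50 to 50, compute RHS = 9·y³ − 7, and check whether it is a (positive or negative) perfect cube.
Check small values of y:
  y = 0: RHS = -7 is not a perfect cube.
  y = 1: RHS = 2 is not a perfect cube.
  y = -1: RHS = -16 is not a perfect cube.
  y = 2: RHS = 65 is not a perfect cube.
  y = -2: RHS = -79 is not a perfect cube.
  y = 3: RHS = 236 is not a perfect cube.
  y = -3: RHS = -250 is not a perfect cube.
Continuing the search up to |y| = 50 finds no solutions either.
No (x, y) in the scanned range satisfies the equation.

No integer solutions with |y| ≤ 50.


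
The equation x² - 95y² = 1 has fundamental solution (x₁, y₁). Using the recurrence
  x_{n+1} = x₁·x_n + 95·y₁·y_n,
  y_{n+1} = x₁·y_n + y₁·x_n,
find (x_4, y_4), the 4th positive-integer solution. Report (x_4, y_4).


Step 1: Find the fundamental solution (x₁, y₁) of x² - 95y² = 1.
  Expand √95 as a continued fraction. a₀ = ⌊√95⌋ = 9; iterate m_{k+1} = d_k·a_k − m_k, d_{k+1} = (95 − m_{k+1}²)/d_k, a_{k+1} = ⌊(a₀ + m_{k+1})/d_{k+1}⌋ (starting m₀ = 0, d₀ = 1), with convergents p_k = a_k·p_{k-1} + p_{k-2}, q_k = a_k·q_{k-1} + q_{k-2} (p₋₁ = 1, q₋₁ = 0):
  k = 0: a₀ = 9; p₀/q₀ = 9/1; p₀² − 95·q₀² = 81 − 95 = -14.
  k = 1: m = 9, d = 14, a = ⌊(9 + 9)/14⌋ = 1; p/q = (1·9 + 1)/(1·1 + 0) = 10/1; p² − 95·q² = 100 − 95 = 5.
  k = 2: m = 5, d = 5, a = ⌊(9 + 5)/5⌋ = 2; p/q = (2·10 + 9)/(2·1 + 1) = 29/3; p² − 95·q² = 841 − 855 = -14.
  k = 3: m = 5, d = 14, a = ⌊(9 + 5)/14⌋ = 1; p/q = (1·29 + 10)/(1·3 + 1) = 39/4; p² − 95·q² = 1521 − 1520 = 1.
  The first convergent with p² − 95·q² = 1 gives the fundamental solution (x₁, y₁) = (39, 4).
Step 2: Apply the recurrence (x_{n+1}, y_{n+1}) = (x₁x_n + 95y₁y_n, x₁y_n + y₁x_n) repeatedly.
  From (x_1, y_1) = (39, 4): x_2 = 39·39 + 95·4·4 = 3041; y_2 = 39·4 + 4·39 = 312.
  From (x_2, y_2) = (3041, 312): x_3 = 39·3041 + 95·4·312 = 237159; y_3 = 39·312 + 4·3041 = 24332.
  From (x_3, y_3) = (237159, 24332): x_4 = 39·237159 + 95·4·24332 = 18495361; y_4 = 39·24332 + 4·237159 = 1897584.
Step 3: Verify x_4² - 95·y_4² = 342078378520321 - 342078378520320 = 1 (should be 1). ✓

(x_1, y_1) = (39, 4); (x_4, y_4) = (18495361, 1897584).


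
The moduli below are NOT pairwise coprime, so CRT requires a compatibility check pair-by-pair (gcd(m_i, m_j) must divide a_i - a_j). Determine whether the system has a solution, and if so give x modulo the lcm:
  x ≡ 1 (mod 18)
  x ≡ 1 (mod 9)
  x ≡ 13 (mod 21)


Moduli 18, 9, 21 are not pairwise coprime, so CRT works modulo lcm(m_i) when all pairwise compatibility conditions hold.
Pairwise compatibility: gcd(m_i, m_j) must divide a_i - a_j for every pair.
Merge one congruence at a time:
  Start: x ≡ 1 (mod 18).
  Combine with x ≡ 1 (mod 9): gcd(18, 9) = 9; 1 - 1 = 0, which IS divisible by 9, so compatible.
    Write x = 1 + 18·t and substitute into x ≡ 1 (mod 9): 18·t ≡ 1 − 1 = 0 (mod 9).
    Divide the congruence (and modulus) by g = 9: 2·t ≡ 0 (mod 1).
    Modulo 1 every t works; take t = 0.
    Then x = 1 + 18·0 = 1, valid modulo lcm(18, 9) = 18: x ≡ 1 (mod 18).
  Combine with x ≡ 13 (mod 21): gcd(18, 21) = 3; 13 - 1 = 12, which IS divisible by 3, so compatible.
    Write x = 1 + 18·t and substitute into x ≡ 13 (mod 21): 18·t ≡ 13 − 1 = 12 (mod 21).
    Divide the congruence (and modulus) by g = 3: 6·t ≡ 4 (mod 7).
    The inverse of 6 mod 7 is 6 (since 6·6 = 36 = 5·7 + 1), so t ≡ 6·4 = 24 ≡ 3 (mod 7).
    Then x = 1 + 18·3 = 55, valid modulo lcm(18, 21) = 126: x ≡ 55 (mod 126).
Verify: 55 mod 18 = 1, 55 mod 9 = 1, 55 mod 21 = 13.

x ≡ 55 (mod 126).
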